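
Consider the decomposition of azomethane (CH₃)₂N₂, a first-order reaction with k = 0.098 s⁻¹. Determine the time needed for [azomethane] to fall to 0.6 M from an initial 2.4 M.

14.15 s

Step 1: For first-order: t = ln([azomethane]₀/[azomethane])/k
Step 2: t = ln(2.4/0.6)/0.098
Step 3: t = ln(4)/0.098
Step 4: t = 1.386/0.098 = 14.15 s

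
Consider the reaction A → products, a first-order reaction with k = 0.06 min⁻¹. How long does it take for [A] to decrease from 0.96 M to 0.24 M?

23.1 min

Step 1: For first-order: t = ln([A]₀/[A])/k
Step 2: t = ln(0.96/0.24)/0.06
Step 3: t = ln(4)/0.06
Step 4: t = 1.386/0.06 = 23.1 min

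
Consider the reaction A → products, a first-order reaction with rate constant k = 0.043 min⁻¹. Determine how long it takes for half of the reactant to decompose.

16.12 min

Step 1: For a first-order reaction, t₁/₂ = ln(2)/k
Step 2: t₁/₂ = ln(2)/0.043
Step 3: t₁/₂ = 0.6931/0.043 = 16.12 min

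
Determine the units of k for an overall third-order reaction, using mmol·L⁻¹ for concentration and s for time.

(mmol·L⁻¹)⁻²·s⁻¹

Step 1: For overall order n, rate = k × (concentration)^n.
Step 2: Rate has units mmol·L⁻¹·s⁻¹; concentration term has units (mmol·L⁻¹)^3.
Step 3: k = rate / (concentration)^n, so units of k = (mmol·L⁻¹)^(1-3)·s⁻¹ = (mmol·L⁻¹)⁻²·s⁻¹.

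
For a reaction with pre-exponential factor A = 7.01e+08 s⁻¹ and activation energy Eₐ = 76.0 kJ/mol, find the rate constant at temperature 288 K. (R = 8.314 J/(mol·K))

1.15e-05 s⁻¹

Step 1: Use the Arrhenius equation: k = A × exp(-Eₐ/RT)
Step 2: Convert Eₐ to J/mol: 76.0 kJ/mol = 76000 J/mol
Step 3: Calculate the exponent: -Eₐ/(RT) = -76000/(8.314 × 288) = -31.74030
Step 4: k = 7.01e+08 × exp(-31.74030)
Step 5: k = 7.01e+08 × 1.64196e-14 = 1.1510e-05 s⁻¹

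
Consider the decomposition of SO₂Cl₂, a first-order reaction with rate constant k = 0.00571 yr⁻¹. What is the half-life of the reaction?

121.4 yr

Step 1: For a first-order reaction, t₁/₂ = ln(2)/k
Step 2: t₁/₂ = ln(2)/0.00571
Step 3: t₁/₂ = 0.6931/0.00571 = 121.4 yr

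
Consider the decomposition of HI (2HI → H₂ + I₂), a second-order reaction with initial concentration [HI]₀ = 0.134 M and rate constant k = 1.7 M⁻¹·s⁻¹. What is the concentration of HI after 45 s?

0.01191 M

Step 1: For a second-order reaction: 1/[HI] = 1/[HI]₀ + kt
Step 2: 1/[HI] = 1/0.134 + 1.7 × 45
Step 3: 1/[HI] = 7.463 + 76.5 = 83.96
Step 4: [HI] = 1/83.96 = 0.01191 M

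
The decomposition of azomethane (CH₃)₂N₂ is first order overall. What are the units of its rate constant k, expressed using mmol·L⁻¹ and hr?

hr⁻¹

Step 1: For overall order n, rate = k × (concentration)^n.
Step 2: Rate has units mmol·L⁻¹·hr⁻¹; concentration term has units (mmol·L⁻¹)^1.
Step 3: k = rate / (concentration)^n, so units of k = (mmol·L⁻¹)^(1-1)·hr⁻¹ = hr⁻¹.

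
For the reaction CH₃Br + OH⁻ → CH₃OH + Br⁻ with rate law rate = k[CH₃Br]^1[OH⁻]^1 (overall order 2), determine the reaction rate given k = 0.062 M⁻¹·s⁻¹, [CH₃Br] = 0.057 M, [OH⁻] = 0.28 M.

0.0009895 M/s

Step 1: The rate law is rate = k[CH₃Br]^1[OH⁻]^1, overall order = 1+1 = 2
Step 2: Substitute values: rate = 0.062 × (0.057)^1 × (0.28)^1
Step 3: rate = 0.062 × 0.057 × 0.28 = 0.00098952 M/s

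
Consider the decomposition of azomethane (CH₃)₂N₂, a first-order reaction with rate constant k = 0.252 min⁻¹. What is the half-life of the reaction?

2.751 min

Step 1: For a first-order reaction, t₁/₂ = ln(2)/k
Step 2: t₁/₂ = ln(2)/0.252
Step 3: t₁/₂ = 0.6931/0.252 = 2.751 min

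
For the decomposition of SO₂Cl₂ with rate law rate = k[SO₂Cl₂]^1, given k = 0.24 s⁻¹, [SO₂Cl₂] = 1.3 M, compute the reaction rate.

0.312 M/s

Step 1: Identify the rate law: rate = k[SO₂Cl₂]^1
Step 2: Substitute values: rate = 0.24 × (1.3)^1
Step 3: Calculate: rate = 0.24 × 1.3 = 0.312 M/s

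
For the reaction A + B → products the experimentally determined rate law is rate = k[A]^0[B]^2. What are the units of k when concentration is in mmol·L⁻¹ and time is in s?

(mmol·L⁻¹)⁻¹·s⁻¹

Step 1: Overall order = 0 + 2 = 2.
Step 2: rate has units mmol·L⁻¹·s⁻¹; [A]^0[B]^2 has units (mmol·L⁻¹)^2.
Step 3: k = rate/([A]^0[B]^2), so units of k = (mmol·L⁻¹)^(1-2)·s⁻¹ = (mmol·L⁻¹)⁻¹·s⁻¹.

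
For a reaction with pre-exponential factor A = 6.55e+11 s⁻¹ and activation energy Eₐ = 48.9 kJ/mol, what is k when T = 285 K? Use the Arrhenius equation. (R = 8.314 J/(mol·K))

7.14e+02 s⁻¹

Step 1: Use the Arrhenius equation: k = A × exp(-Eₐ/RT)
Step 2: Convert Eₐ to J/mol: 48.9 kJ/mol = 48900 J/mol
Step 3: Calculate the exponent: -Eₐ/(RT) = -48900/(8.314 × 285) = -20.63735
Step 4: k = 6.55e+11 × exp(-20.63735)
Step 5: k = 6.55e+11 × 1.08971e-09 = 7.1376e+02 s⁻¹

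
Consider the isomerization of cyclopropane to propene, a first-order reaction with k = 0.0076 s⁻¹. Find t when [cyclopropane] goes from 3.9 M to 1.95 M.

91.2 s

Step 1: For first-order: t = ln([cyclopropane]₀/[cyclopropane])/k
Step 2: t = ln(3.9/1.95)/0.0076
Step 3: t = ln(2)/0.0076
Step 4: t = 0.6931/0.0076 = 91.2 s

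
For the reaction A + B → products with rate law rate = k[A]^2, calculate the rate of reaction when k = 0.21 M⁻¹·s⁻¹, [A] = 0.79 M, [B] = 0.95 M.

0.1311 M/s

Step 1: The rate law is rate = k[A]^2
Step 2: Note that the rate does not depend on [B] (zero order in B).
Step 3: rate = 0.21 × (0.79)^2 = 0.131061 M/s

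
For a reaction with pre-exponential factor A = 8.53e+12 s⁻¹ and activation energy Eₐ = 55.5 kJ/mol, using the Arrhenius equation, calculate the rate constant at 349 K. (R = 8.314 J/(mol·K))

4.21e+04 s⁻¹

Step 1: Use the Arrhenius equation: k = A × exp(-Eₐ/RT)
Step 2: Convert Eₐ to J/mol: 55.5 kJ/mol = 55500 J/mol
Step 3: Calculate the exponent: -Eₐ/(RT) = -55500/(8.314 × 349) = -19.12747
Step 4: k = 8.53e+12 × exp(-19.12747)
Step 5: k = 8.53e+12 × 4.93225e-09 = 4.2072e+04 s⁻¹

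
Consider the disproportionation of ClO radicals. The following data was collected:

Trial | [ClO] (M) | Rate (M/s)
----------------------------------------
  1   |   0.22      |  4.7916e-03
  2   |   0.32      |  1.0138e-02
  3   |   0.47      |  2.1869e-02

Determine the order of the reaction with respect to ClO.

second order (2)

Step 1: Compare trials to find order n where rate₂/rate₁ = ([ClO]₂/[ClO]₁)^n
Step 2: rate₂/rate₁ = 1.0138e-02/4.7916e-03 = 2.116
Step 3: [ClO]₂/[ClO]₁ = 0.32/0.22 = 1.455
Step 4: n = ln(2.116)/ln(1.455) = 2.00 ≈ 2
Step 5: The reaction is second order in ClO.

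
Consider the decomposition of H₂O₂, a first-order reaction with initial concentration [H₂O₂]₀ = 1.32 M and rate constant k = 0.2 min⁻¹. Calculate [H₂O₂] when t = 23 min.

0.01327 M

Step 1: For a first-order reaction: [H₂O₂] = [H₂O₂]₀ × e^(-kt)
Step 2: [H₂O₂] = 1.32 × e^(-0.2 × 23)
Step 3: [H₂O₂] = 1.32 × e^(-4.6)
Step 4: [H₂O₂] = 1.32 × 0.0100518 = 0.01327 M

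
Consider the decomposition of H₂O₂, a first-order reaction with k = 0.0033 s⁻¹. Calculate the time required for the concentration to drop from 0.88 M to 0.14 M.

557.1 s

Step 1: For first-order: t = ln([H₂O₂]₀/[H₂O₂])/k
Step 2: t = ln(0.88/0.14)/0.0033
Step 3: t = ln(6.286)/0.0033
Step 4: t = 1.838/0.0033 = 557.1 s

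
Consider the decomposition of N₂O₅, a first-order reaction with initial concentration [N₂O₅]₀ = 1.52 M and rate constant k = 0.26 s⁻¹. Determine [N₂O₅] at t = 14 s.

0.0399 M

Step 1: For a first-order reaction: [N₂O₅] = [N₂O₅]₀ × e^(-kt)
Step 2: [N₂O₅] = 1.52 × e^(-0.26 × 14)
Step 3: [N₂O₅] = 1.52 × e^(-3.64)
Step 4: [N₂O₅] = 1.52 × 0.0262523 = 0.0399 M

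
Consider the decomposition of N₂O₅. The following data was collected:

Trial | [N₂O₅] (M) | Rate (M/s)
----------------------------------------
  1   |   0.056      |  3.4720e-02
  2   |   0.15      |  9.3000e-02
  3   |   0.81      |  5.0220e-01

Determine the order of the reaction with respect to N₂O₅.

first order (1)

Step 1: Compare trials to find order n where rate₂/rate₁ = ([N₂O₅]₂/[N₂O₅]₁)^n
Step 2: rate₂/rate₁ = 9.3000e-02/3.4720e-02 = 2.679
Step 3: [N₂O₅]₂/[N₂O₅]₁ = 0.15/0.056 = 2.679
Step 4: n = ln(2.679)/ln(2.679) = 1.00 ≈ 1
Step 5: The reaction is first order in N₂O₅.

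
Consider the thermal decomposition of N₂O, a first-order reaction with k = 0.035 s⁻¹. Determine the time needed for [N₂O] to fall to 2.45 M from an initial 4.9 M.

19.8 s

Step 1: For first-order: t = ln([N₂O]₀/[N₂O])/k
Step 2: t = ln(4.9/2.45)/0.035
Step 3: t = ln(2)/0.035
Step 4: t = 0.6931/0.035 = 19.8 s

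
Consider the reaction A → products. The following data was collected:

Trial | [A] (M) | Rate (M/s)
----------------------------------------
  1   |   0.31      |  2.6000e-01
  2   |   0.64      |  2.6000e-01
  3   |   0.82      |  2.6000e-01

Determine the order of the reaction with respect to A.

zeroth order (0)

Step 1: Compare trials - when concentration changes, rate stays constant.
Step 2: rate₂/rate₁ = 2.6000e-01/2.6000e-01 = 1
Step 3: [A]₂/[A]₁ = 0.64/0.31 = 2.065
Step 4: Since rate ratio ≈ (conc ratio)^0, the reaction is zeroth order.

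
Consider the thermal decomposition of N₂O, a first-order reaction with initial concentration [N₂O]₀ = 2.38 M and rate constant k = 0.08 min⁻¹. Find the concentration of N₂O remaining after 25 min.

0.3221 M

Step 1: For a first-order reaction: [N₂O] = [N₂O]₀ × e^(-kt)
Step 2: [N₂O] = 2.38 × e^(-0.08 × 25)
Step 3: [N₂O] = 2.38 × e^(-2)
Step 4: [N₂O] = 2.38 × 0.135335 = 0.3221 M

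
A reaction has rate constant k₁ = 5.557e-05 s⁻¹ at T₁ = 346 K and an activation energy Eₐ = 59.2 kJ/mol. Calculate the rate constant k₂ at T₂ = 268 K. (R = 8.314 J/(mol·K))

1.392e-07 s⁻¹

Step 1: Use the two-temperature Arrhenius form: ln(k₂/k₁) = -Eₐ/R × (1/T₂ - 1/T₁)
Step 2: Convert Eₐ to J/mol: 59.2 kJ/mol = 59200 J/mol
Step 3: 1/T₂ - 1/T₁ = 1/268 - 1/346 = 8.411699e-04 K⁻¹
Step 4: ln(k₂/k₁) = -59200/8.314 × 8.411699e-04 = -5.98957
Step 5: k₂ = k₁ × exp(-5.98957) = 5.557e-05 × 2.50474e-03 = 1.392e-07 s⁻¹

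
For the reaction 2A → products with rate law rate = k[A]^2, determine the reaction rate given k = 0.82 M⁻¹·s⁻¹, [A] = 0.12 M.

0.01181 M/s

Step 1: Identify the rate law: rate = k[A]^2
Step 2: Substitute values: rate = 0.82 × (0.12)^2
Step 3: Calculate: rate = 0.82 × 0.0144 = 0.011808 M/s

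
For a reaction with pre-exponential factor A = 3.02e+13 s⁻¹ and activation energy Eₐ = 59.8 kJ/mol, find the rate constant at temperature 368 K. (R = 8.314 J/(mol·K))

9.81e+04 s⁻¹

Step 1: Use the Arrhenius equation: k = A × exp(-Eₐ/RT)
Step 2: Convert Eₐ to J/mol: 59.8 kJ/mol = 59800 J/mol
Step 3: Calculate the exponent: -Eₐ/(RT) = -59800/(8.314 × 368) = -19.54535
Step 4: k = 3.02e+13 × exp(-19.54535)
Step 5: k = 3.02e+13 × 3.24760e-09 = 9.8078e+04 s⁻¹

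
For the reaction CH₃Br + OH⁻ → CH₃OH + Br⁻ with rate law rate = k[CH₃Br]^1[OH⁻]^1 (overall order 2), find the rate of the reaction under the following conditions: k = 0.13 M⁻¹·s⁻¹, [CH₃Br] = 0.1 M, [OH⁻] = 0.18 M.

0.00234 M/s

Step 1: The rate law is rate = k[CH₃Br]^1[OH⁻]^1, overall order = 1+1 = 2
Step 2: Substitute values: rate = 0.13 × (0.1)^1 × (0.18)^1
Step 3: rate = 0.13 × 0.1 × 0.18 = 0.00234 M/s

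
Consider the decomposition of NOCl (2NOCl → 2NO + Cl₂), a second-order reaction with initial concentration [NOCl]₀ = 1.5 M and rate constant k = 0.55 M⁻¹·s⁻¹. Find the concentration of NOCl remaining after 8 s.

0.1974 M

Step 1: For a second-order reaction: 1/[NOCl] = 1/[NOCl]₀ + kt
Step 2: 1/[NOCl] = 1/1.5 + 0.55 × 8
Step 3: 1/[NOCl] = 0.6667 + 4.4 = 5.067
Step 4: [NOCl] = 1/5.067 = 0.1974 M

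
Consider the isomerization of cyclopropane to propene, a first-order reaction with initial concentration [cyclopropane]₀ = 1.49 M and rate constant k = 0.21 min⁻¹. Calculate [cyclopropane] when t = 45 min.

0.0001172 M

Step 1: For a first-order reaction: [cyclopropane] = [cyclopropane]₀ × e^(-kt)
Step 2: [cyclopropane] = 1.49 × e^(-0.21 × 45)
Step 3: [cyclopropane] = 1.49 × e^(-9.45)
Step 4: [cyclopropane] = 1.49 × 7.86896e-05 = 0.0001172 M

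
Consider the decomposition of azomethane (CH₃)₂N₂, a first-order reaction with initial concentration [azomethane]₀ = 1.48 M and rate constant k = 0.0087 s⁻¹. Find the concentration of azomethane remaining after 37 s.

1.073 M

Step 1: For a first-order reaction: [azomethane] = [azomethane]₀ × e^(-kt)
Step 2: [azomethane] = 1.48 × e^(-0.0087 × 37)
Step 3: [azomethane] = 1.48 × e^(-0.3219)
Step 4: [azomethane] = 1.48 × 0.724771 = 1.073 M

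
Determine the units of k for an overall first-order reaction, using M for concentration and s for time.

s⁻¹

Step 1: For overall order n, rate = k × (concentration)^n.
Step 2: Rate has units M·s⁻¹; concentration term has units M^1.
Step 3: k = rate / (concentration)^n, so units of k = M^(1-1)·s⁻¹ = s⁻¹.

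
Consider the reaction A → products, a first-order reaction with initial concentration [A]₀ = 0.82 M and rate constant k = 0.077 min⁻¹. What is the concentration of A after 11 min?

0.3515 M

Step 1: For a first-order reaction: [A] = [A]₀ × e^(-kt)
Step 2: [A] = 0.82 × e^(-0.077 × 11)
Step 3: [A] = 0.82 × e^(-0.847)
Step 4: [A] = 0.82 × 0.428699 = 0.3515 M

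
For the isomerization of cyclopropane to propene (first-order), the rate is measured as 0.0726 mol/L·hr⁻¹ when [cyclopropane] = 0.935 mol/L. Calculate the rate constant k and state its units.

0.07765 hr⁻¹

Step 1: rate = k[cyclopropane]^1, so k = rate / [cyclopropane]^1.
Step 2: k = 0.0726 / (0.935)^1 = 0.0726 / 0.935.
Step 3: k = 0.07765 hr⁻¹.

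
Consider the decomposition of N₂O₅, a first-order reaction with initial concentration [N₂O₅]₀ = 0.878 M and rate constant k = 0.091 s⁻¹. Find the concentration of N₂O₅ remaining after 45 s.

0.01462 M

Step 1: For a first-order reaction: [N₂O₅] = [N₂O₅]₀ × e^(-kt)
Step 2: [N₂O₅] = 0.878 × e^(-0.091 × 45)
Step 3: [N₂O₅] = 0.878 × e^(-4.095)
Step 4: [N₂O₅] = 0.878 × 0.0166557 = 0.01462 M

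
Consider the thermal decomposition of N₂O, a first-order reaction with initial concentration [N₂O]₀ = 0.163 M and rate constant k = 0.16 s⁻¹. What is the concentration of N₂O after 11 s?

0.02804 M

Step 1: For a first-order reaction: [N₂O] = [N₂O]₀ × e^(-kt)
Step 2: [N₂O] = 0.163 × e^(-0.16 × 11)
Step 3: [N₂O] = 0.163 × e^(-1.76)
Step 4: [N₂O] = 0.163 × 0.172045 = 0.02804 M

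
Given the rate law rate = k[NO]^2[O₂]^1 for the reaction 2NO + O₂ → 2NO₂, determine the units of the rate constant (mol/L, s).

(mol/L)⁻²·s⁻¹

Step 1: Overall order = 2 + 1 = 3.
Step 2: rate has units mol/L·s⁻¹; [NO]^2[O₂]^1 has units (mol/L)^3.
Step 3: k = rate/([NO]^2[O₂]^1), so units of k = (mol/L)^(1-3)·s⁻¹ = (mol/L)⁻²·s⁻¹.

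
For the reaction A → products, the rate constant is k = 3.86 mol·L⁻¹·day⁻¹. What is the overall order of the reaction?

zeroth order (0)

Step 1: The units of k for an nth-order reaction are (concentration)^(1-n)·(time)⁻¹.
Step 2: Here k has units mol·L⁻¹·day⁻¹, so the concentration exponent is 1.
Step 3: 1 - n = 1 ⇒ n = 0. The reaction is zeroth order.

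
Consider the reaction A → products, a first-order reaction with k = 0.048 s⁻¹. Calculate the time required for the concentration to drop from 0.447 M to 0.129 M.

25.89 s

Step 1: For first-order: t = ln([A]₀/[A])/k
Step 2: t = ln(0.447/0.129)/0.048
Step 3: t = ln(3.465)/0.048
Step 4: t = 1.243/0.048 = 25.89 s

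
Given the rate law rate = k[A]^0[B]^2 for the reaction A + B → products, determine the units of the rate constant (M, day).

M⁻¹·day⁻¹

Step 1: Overall order = 0 + 2 = 2.
Step 2: rate has units M·day⁻¹; [A]^0[B]^2 has units M^2.
Step 3: k = rate/([A]^0[B]^2), so units of k = M^(1-2)·day⁻¹ = M⁻¹·day⁻¹.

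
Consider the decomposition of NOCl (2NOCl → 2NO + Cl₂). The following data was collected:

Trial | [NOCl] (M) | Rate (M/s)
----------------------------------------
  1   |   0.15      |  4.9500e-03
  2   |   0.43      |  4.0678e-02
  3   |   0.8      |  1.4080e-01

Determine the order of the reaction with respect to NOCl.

second order (2)

Step 1: Compare trials to find order n where rate₂/rate₁ = ([NOCl]₂/[NOCl]₁)^n
Step 2: rate₂/rate₁ = 4.0678e-02/4.9500e-03 = 8.218
Step 3: [NOCl]₂/[NOCl]₁ = 0.43/0.15 = 2.867
Step 4: n = ln(8.218)/ln(2.867) = 2.00 ≈ 2
Step 5: The reaction is second order in NOCl.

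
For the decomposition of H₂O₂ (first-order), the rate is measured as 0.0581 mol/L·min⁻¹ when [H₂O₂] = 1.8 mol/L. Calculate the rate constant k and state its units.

0.03228 min⁻¹

Step 1: rate = k[H₂O₂]^1, so k = rate / [H₂O₂]^1.
Step 2: k = 0.0581 / (1.8)^1 = 0.0581 / 1.8.
Step 3: k = 0.03228 min⁻¹.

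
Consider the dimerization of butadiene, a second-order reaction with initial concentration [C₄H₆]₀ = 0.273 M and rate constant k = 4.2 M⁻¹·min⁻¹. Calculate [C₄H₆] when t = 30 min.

0.007712 M

Step 1: For a second-order reaction: 1/[C₄H₆] = 1/[C₄H₆]₀ + kt
Step 2: 1/[C₄H₆] = 1/0.273 + 4.2 × 30
Step 3: 1/[C₄H₆] = 3.663 + 126 = 129.7
Step 4: [C₄H₆] = 1/129.7 = 0.007712 M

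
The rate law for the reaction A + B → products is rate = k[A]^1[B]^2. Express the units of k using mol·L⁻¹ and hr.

(mol·L⁻¹)⁻²·hr⁻¹

Step 1: Overall order = 1 + 2 = 3.
Step 2: rate has units mol·L⁻¹·hr⁻¹; [A]^1[B]^2 has units (mol·L⁻¹)^3.
Step 3: k = rate/([A]^1[B]^2), so units of k = (mol·L⁻¹)^(1-3)·hr⁻¹ = (mol·L⁻¹)⁻²·hr⁻¹.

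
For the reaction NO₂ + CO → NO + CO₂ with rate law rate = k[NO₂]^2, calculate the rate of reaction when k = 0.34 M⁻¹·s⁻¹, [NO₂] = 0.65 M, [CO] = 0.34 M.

0.1437 M/s

Step 1: The rate law is rate = k[NO₂]^2
Step 2: Note that the rate does not depend on [CO] (zero order in CO).
Step 3: rate = 0.34 × (0.65)^2 = 0.14365 M/s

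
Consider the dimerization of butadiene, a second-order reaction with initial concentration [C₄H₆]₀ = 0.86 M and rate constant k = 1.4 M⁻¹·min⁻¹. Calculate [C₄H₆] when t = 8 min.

0.08089 M

Step 1: For a second-order reaction: 1/[C₄H₆] = 1/[C₄H₆]₀ + kt
Step 2: 1/[C₄H₆] = 1/0.86 + 1.4 × 8
Step 3: 1/[C₄H₆] = 1.163 + 11.2 = 12.36
Step 4: [C₄H₆] = 1/12.36 = 0.08089 M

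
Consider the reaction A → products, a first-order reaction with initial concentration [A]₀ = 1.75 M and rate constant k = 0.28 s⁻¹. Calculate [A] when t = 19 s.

0.008562 M

Step 1: For a first-order reaction: [A] = [A]₀ × e^(-kt)
Step 2: [A] = 1.75 × e^(-0.28 × 19)
Step 3: [A] = 1.75 × e^(-5.32)
Step 4: [A] = 1.75 × 0.00489275 = 0.008562 M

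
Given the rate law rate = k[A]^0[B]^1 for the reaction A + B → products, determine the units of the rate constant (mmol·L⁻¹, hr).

hr⁻¹

Step 1: Overall order = 0 + 1 = 1.
Step 2: rate has units mmol·L⁻¹·hr⁻¹; [A]^0[B]^1 has units (mmol·L⁻¹)^1.
Step 3: k = rate/([A]^0[B]^1), so units of k = (mmol·L⁻¹)^(1-1)·hr⁻¹ = hr⁻¹.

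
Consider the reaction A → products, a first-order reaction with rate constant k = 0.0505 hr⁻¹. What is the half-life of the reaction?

13.73 hr

Step 1: For a first-order reaction, t₁/₂ = ln(2)/k
Step 2: t₁/₂ = ln(2)/0.0505
Step 3: t₁/₂ = 0.6931/0.0505 = 13.73 hr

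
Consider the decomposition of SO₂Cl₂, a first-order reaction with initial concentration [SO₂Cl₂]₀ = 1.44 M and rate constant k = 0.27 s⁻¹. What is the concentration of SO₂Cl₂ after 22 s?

0.00379 M

Step 1: For a first-order reaction: [SO₂Cl₂] = [SO₂Cl₂]₀ × e^(-kt)
Step 2: [SO₂Cl₂] = 1.44 × e^(-0.27 × 22)
Step 3: [SO₂Cl₂] = 1.44 × e^(-5.94)
Step 4: [SO₂Cl₂] = 1.44 × 0.00263203 = 0.00379 M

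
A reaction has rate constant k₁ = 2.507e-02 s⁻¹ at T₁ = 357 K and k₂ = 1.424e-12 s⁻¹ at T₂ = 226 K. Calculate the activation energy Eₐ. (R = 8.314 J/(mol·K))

120.8 kJ/mol

Step 1: Use the two-temperature Arrhenius form: ln(k₂/k₁) = -Eₐ/R × (1/T₂ - 1/T₁)
Step 2: ln(k₂/k₁) = ln(1.424e-12/2.507e-02) = ln(5.6801e-11) = -23.5915
Step 3: 1/T₂ - 1/T₁ = 1/226 - 1/357 = 1.623658e-03 K⁻¹
Step 4: Eₐ = -R × ln(k₂/k₁) / (1/T₂ - 1/T₁) = -8.314 × -23.5915 / 1.623658e-03
Step 5: Eₐ = 1.2080e+05 J/mol = 120.8 kJ/mol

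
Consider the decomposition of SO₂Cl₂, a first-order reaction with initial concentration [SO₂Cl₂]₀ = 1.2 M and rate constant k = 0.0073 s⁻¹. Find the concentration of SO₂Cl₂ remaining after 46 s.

0.8577 M

Step 1: For a first-order reaction: [SO₂Cl₂] = [SO₂Cl₂]₀ × e^(-kt)
Step 2: [SO₂Cl₂] = 1.2 × e^(-0.0073 × 46)
Step 3: [SO₂Cl₂] = 1.2 × e^(-0.3358)
Step 4: [SO₂Cl₂] = 1.2 × 0.714766 = 0.8577 M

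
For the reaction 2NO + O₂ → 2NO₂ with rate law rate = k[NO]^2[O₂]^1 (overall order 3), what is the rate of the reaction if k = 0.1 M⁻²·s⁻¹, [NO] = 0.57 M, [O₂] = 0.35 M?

0.01137 M/s

Step 1: The rate law is rate = k[NO]^2[O₂]^1, overall order = 2+1 = 3
Step 2: Substitute values: rate = 0.1 × (0.57)^2 × (0.35)^1
Step 3: rate = 0.1 × 0.3249 × 0.35 = 0.0113715 M/s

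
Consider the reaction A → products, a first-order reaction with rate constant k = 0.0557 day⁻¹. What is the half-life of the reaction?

12.44 day

Step 1: For a first-order reaction, t₁/₂ = ln(2)/k
Step 2: t₁/₂ = ln(2)/0.0557
Step 3: t₁/₂ = 0.6931/0.0557 = 12.44 day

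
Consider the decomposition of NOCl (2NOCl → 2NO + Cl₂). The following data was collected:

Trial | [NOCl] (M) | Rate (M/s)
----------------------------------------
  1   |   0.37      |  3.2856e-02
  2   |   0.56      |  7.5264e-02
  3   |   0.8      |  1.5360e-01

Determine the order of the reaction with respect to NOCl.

second order (2)

Step 1: Compare trials to find order n where rate₂/rate₁ = ([NOCl]₂/[NOCl]₁)^n
Step 2: rate₂/rate₁ = 7.5264e-02/3.2856e-02 = 2.291
Step 3: [NOCl]₂/[NOCl]₁ = 0.56/0.37 = 1.514
Step 4: n = ln(2.291)/ln(1.514) = 2.00 ≈ 2
Step 5: The reaction is second order in NOCl.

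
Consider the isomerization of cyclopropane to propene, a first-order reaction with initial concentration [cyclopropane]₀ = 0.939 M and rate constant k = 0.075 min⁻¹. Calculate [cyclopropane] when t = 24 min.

0.1552 M

Step 1: For a first-order reaction: [cyclopropane] = [cyclopropane]₀ × e^(-kt)
Step 2: [cyclopropane] = 0.939 × e^(-0.075 × 24)
Step 3: [cyclopropane] = 0.939 × e^(-1.8)
Step 4: [cyclopropane] = 0.939 × 0.165299 = 0.1552 M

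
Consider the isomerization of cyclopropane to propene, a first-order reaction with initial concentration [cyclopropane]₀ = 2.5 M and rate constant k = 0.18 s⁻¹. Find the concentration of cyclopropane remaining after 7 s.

0.7091 M

Step 1: For a first-order reaction: [cyclopropane] = [cyclopropane]₀ × e^(-kt)
Step 2: [cyclopropane] = 2.5 × e^(-0.18 × 7)
Step 3: [cyclopropane] = 2.5 × e^(-1.26)
Step 4: [cyclopropane] = 2.5 × 0.283654 = 0.7091 M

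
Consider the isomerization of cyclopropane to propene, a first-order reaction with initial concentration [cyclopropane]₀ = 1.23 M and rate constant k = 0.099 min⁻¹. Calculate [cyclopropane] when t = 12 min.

0.3749 M

Step 1: For a first-order reaction: [cyclopropane] = [cyclopropane]₀ × e^(-kt)
Step 2: [cyclopropane] = 1.23 × e^(-0.099 × 12)
Step 3: [cyclopropane] = 1.23 × e^(-1.188)
Step 4: [cyclopropane] = 1.23 × 0.30483 = 0.3749 M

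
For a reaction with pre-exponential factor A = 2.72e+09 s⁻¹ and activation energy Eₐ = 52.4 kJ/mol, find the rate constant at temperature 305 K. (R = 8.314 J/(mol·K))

2.89e+00 s⁻¹

Step 1: Use the Arrhenius equation: k = A × exp(-Eₐ/RT)
Step 2: Convert Eₐ to J/mol: 52.4 kJ/mol = 52400 J/mol
Step 3: Calculate the exponent: -Eₐ/(RT) = -52400/(8.314 × 305) = -20.66433
Step 4: k = 2.72e+09 × exp(-20.66433)
Step 5: k = 2.72e+09 × 1.06071e-09 = 2.8851e+00 s⁻¹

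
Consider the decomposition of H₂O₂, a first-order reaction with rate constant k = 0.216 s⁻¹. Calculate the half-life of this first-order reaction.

3.209 s

Step 1: For a first-order reaction, t₁/₂ = ln(2)/k
Step 2: t₁/₂ = ln(2)/0.216
Step 3: t₁/₂ = 0.6931/0.216 = 3.209 s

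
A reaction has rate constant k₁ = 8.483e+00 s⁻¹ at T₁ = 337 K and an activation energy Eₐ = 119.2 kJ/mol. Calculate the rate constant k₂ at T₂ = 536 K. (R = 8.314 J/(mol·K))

6.142e+07 s⁻¹

Step 1: Use the two-temperature Arrhenius form: ln(k₂/k₁) = -Eₐ/R × (1/T₂ - 1/T₁)
Step 2: Convert Eₐ to J/mol: 119.2 kJ/mol = 119200 J/mol
Step 3: 1/T₂ - 1/T₁ = 1/536 - 1/337 = -1.101687e-03 K⁻¹
Step 4: ln(k₂/k₁) = -119200/8.314 × -1.101687e-03 = 15.79518
Step 5: k₂ = k₁ × exp(15.79518) = 8.483e+00 × 7.24035e+06 = 6.142e+07 s⁻¹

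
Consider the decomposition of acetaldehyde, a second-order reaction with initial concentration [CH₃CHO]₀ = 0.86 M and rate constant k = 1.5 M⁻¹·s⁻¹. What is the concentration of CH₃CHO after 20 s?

0.03209 M

Step 1: For a second-order reaction: 1/[CH₃CHO] = 1/[CH₃CHO]₀ + kt
Step 2: 1/[CH₃CHO] = 1/0.86 + 1.5 × 20
Step 3: 1/[CH₃CHO] = 1.163 + 30 = 31.16
Step 4: [CH₃CHO] = 1/31.16 = 0.03209 M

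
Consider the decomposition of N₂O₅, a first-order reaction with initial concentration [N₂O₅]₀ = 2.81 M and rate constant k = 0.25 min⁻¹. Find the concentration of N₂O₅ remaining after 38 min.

0.0002103 M

Step 1: For a first-order reaction: [N₂O₅] = [N₂O₅]₀ × e^(-kt)
Step 2: [N₂O₅] = 2.81 × e^(-0.25 × 38)
Step 3: [N₂O₅] = 2.81 × e^(-9.5)
Step 4: [N₂O₅] = 2.81 × 7.48518e-05 = 0.0002103 M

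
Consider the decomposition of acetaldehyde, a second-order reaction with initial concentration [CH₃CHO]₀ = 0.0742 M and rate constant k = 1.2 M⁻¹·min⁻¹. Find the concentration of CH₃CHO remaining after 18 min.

0.02851 M

Step 1: For a second-order reaction: 1/[CH₃CHO] = 1/[CH₃CHO]₀ + kt
Step 2: 1/[CH₃CHO] = 1/0.0742 + 1.2 × 18
Step 3: 1/[CH₃CHO] = 13.48 + 21.6 = 35.08
Step 4: [CH₃CHO] = 1/35.08 = 0.02851 M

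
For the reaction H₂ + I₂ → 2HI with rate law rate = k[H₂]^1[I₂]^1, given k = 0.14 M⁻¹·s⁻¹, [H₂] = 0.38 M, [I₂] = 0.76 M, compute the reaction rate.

0.04043 M/s

Step 1: The rate law is rate = k[H₂]^1[I₂]^1
Step 2: Substitute: rate = 0.14 × (0.38)^1 × (0.76)^1
Step 3: rate = 0.14 × 0.38 × 0.76 = 0.040432 M/s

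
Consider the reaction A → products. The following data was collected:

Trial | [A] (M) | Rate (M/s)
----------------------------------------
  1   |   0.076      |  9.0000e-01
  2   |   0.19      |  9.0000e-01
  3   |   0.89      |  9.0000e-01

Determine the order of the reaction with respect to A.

zeroth order (0)

Step 1: Compare trials - when concentration changes, rate stays constant.
Step 2: rate₂/rate₁ = 9.0000e-01/9.0000e-01 = 1
Step 3: [A]₂/[A]₁ = 0.19/0.076 = 2.5
Step 4: Since rate ratio ≈ (conc ratio)^0, the reaction is zeroth order.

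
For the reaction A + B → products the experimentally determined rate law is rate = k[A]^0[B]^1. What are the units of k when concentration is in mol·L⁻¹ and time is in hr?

hr⁻¹

Step 1: Overall order = 0 + 1 = 1.
Step 2: rate has units mol·L⁻¹·hr⁻¹; [A]^0[B]^1 has units (mol·L⁻¹)^1.
Step 3: k = rate/([A]^0[B]^1), so units of k = (mol·L⁻¹)^(1-1)·hr⁻¹ = hr⁻¹.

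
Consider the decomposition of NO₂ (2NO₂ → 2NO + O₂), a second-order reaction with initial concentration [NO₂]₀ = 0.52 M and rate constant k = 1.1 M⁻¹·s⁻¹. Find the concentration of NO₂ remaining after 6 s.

0.1173 M

Step 1: For a second-order reaction: 1/[NO₂] = 1/[NO₂]₀ + kt
Step 2: 1/[NO₂] = 1/0.52 + 1.1 × 6
Step 3: 1/[NO₂] = 1.923 + 6.6 = 8.523
Step 4: [NO₂] = 1/8.523 = 0.1173 M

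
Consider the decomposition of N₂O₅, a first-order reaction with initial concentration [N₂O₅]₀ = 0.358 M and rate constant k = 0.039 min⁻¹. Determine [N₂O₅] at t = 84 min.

0.01352 M

Step 1: For a first-order reaction: [N₂O₅] = [N₂O₅]₀ × e^(-kt)
Step 2: [N₂O₅] = 0.358 × e^(-0.039 × 84)
Step 3: [N₂O₅] = 0.358 × e^(-3.276)
Step 4: [N₂O₅] = 0.358 × 0.0377791 = 0.01352 M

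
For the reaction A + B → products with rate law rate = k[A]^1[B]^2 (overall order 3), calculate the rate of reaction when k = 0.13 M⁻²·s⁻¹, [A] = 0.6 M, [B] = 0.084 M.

0.0005504 M/s

Step 1: The rate law is rate = k[A]^1[B]^2, overall order = 1+2 = 3
Step 2: Substitute values: rate = 0.13 × (0.6)^1 × (0.084)^2
Step 3: rate = 0.13 × 0.6 × 0.007056 = 0.000550368 M/s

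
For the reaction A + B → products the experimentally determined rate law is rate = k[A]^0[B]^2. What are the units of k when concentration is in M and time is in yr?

M⁻¹·yr⁻¹

Step 1: Overall order = 0 + 2 = 2.
Step 2: rate has units M·yr⁻¹; [A]^0[B]^2 has units M^2.
Step 3: k = rate/([A]^0[B]^2), so units of k = M^(1-2)·yr⁻¹ = M⁻¹·yr⁻¹.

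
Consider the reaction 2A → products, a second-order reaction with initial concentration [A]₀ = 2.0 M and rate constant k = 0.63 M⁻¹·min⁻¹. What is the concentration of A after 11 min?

0.1346 M

Step 1: For a second-order reaction: 1/[A] = 1/[A]₀ + kt
Step 2: 1/[A] = 1/2.0 + 0.63 × 11
Step 3: 1/[A] = 0.5 + 6.93 = 7.43
Step 4: [A] = 1/7.43 = 0.1346 M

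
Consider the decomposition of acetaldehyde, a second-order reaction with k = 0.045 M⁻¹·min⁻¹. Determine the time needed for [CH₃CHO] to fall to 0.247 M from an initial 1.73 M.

77.12 min

Step 1: For second-order: t = (1/[CH₃CHO] - 1/[CH₃CHO]₀)/k
Step 2: t = (1/0.247 - 1/1.73)/0.045
Step 3: t = (4.049 - 0.578)/0.045
Step 4: t = 3.471/0.045 = 77.12 min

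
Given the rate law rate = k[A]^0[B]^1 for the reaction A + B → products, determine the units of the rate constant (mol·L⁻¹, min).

min⁻¹

Step 1: Overall order = 0 + 1 = 1.
Step 2: rate has units mol·L⁻¹·min⁻¹; [A]^0[B]^1 has units (mol·L⁻¹)^1.
Step 3: k = rate/([A]^0[B]^1), so units of k = (mol·L⁻¹)^(1-1)·min⁻¹ = min⁻¹.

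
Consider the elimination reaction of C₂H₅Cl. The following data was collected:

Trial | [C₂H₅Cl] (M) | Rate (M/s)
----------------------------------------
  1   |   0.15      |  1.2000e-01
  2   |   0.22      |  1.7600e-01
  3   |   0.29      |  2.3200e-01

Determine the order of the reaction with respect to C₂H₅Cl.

first order (1)

Step 1: Compare trials to find order n where rate₂/rate₁ = ([C₂H₅Cl]₂/[C₂H₅Cl]₁)^n
Step 2: rate₂/rate₁ = 1.7600e-01/1.2000e-01 = 1.467
Step 3: [C₂H₅Cl]₂/[C₂H₅Cl]₁ = 0.22/0.15 = 1.467
Step 4: n = ln(1.467)/ln(1.467) = 1.00 ≈ 1
Step 5: The reaction is first order in C₂H₅Cl.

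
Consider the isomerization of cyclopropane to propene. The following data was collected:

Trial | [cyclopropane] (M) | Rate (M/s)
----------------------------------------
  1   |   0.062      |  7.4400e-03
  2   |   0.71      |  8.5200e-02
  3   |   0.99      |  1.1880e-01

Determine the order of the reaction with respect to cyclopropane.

first order (1)

Step 1: Compare trials to find order n where rate₂/rate₁ = ([cyclopropane]₂/[cyclopropane]₁)^n
Step 2: rate₂/rate₁ = 8.5200e-02/7.4400e-03 = 11.45
Step 3: [cyclopropane]₂/[cyclopropane]₁ = 0.71/0.062 = 11.45
Step 4: n = ln(11.45)/ln(11.45) = 1.00 ≈ 1
Step 5: The reaction is first order in cyclopropane.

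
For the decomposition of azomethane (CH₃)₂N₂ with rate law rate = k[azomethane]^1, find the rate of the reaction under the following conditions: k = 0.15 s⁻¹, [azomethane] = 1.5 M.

0.225 M/s

Step 1: Identify the rate law: rate = k[azomethane]^1
Step 2: Substitute values: rate = 0.15 × (1.5)^1
Step 3: Calculate: rate = 0.15 × 1.5 = 0.225 M/s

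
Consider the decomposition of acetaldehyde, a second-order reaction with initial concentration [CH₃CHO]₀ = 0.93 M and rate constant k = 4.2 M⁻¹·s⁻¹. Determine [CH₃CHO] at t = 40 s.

0.005915 M

Step 1: For a second-order reaction: 1/[CH₃CHO] = 1/[CH₃CHO]₀ + kt
Step 2: 1/[CH₃CHO] = 1/0.93 + 4.2 × 40
Step 3: 1/[CH₃CHO] = 1.075 + 168 = 169.1
Step 4: [CH₃CHO] = 1/169.1 = 0.005915 M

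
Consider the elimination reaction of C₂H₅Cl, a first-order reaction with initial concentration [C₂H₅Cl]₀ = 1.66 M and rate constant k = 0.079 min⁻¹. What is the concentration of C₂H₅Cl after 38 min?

0.08248 M

Step 1: For a first-order reaction: [C₂H₅Cl] = [C₂H₅Cl]₀ × e^(-kt)
Step 2: [C₂H₅Cl] = 1.66 × e^(-0.079 × 38)
Step 3: [C₂H₅Cl] = 1.66 × e^(-3.002)
Step 4: [C₂H₅Cl] = 1.66 × 0.0496876 = 0.08248 M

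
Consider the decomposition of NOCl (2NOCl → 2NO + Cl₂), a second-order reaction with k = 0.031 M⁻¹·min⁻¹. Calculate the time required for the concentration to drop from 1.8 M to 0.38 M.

66.97 min

Step 1: For second-order: t = (1/[NOCl] - 1/[NOCl]₀)/k
Step 2: t = (1/0.38 - 1/1.8)/0.031
Step 3: t = (2.632 - 0.5556)/0.031
Step 4: t = 2.076/0.031 = 66.97 min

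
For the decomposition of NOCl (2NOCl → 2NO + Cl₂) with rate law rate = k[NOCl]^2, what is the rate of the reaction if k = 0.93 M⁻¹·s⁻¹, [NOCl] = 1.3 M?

1.572 M/s

Step 1: Identify the rate law: rate = k[NOCl]^2
Step 2: Substitute values: rate = 0.93 × (1.3)^2
Step 3: Calculate: rate = 0.93 × 1.69 = 1.5717 M/s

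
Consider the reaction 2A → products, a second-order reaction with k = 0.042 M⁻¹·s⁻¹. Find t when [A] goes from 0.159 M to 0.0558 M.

276.9 s

Step 1: For second-order: t = (1/[A] - 1/[A]₀)/k
Step 2: t = (1/0.0558 - 1/0.159)/0.042
Step 3: t = (17.92 - 6.289)/0.042
Step 4: t = 11.63/0.042 = 276.9 s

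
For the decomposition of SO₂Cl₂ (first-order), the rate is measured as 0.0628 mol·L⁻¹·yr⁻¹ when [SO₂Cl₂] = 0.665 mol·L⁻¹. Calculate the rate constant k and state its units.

0.09444 yr⁻¹

Step 1: rate = k[SO₂Cl₂]^1, so k = rate / [SO₂Cl₂]^1.
Step 2: k = 0.0628 / (0.665)^1 = 0.0628 / 0.665.
Step 3: k = 0.09444 yr⁻¹.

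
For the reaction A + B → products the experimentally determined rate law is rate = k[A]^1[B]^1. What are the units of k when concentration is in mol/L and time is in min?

(mol/L)⁻¹·min⁻¹

Step 1: Overall order = 1 + 1 = 2.
Step 2: rate has units mol/L·min⁻¹; [A]^1[B]^1 has units (mol/L)^2.
Step 3: k = rate/([A]^1[B]^1), so units of k = (mol/L)^(1-2)·min⁻¹ = (mol/L)⁻¹·min⁻¹.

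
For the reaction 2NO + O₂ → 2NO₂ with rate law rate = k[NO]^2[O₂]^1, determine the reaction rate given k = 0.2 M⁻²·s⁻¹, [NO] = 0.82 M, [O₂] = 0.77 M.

0.1035 M/s

Step 1: The rate law is rate = k[NO]^2[O₂]^1
Step 2: Substitute: rate = 0.2 × (0.82)^2 × (0.77)^1
Step 3: rate = 0.2 × 0.6724 × 0.77 = 0.10355 M/s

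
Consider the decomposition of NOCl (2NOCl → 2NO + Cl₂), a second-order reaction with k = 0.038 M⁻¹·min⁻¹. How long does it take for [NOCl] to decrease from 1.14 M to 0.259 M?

78.52 min

Step 1: For second-order: t = (1/[NOCl] - 1/[NOCl]₀)/k
Step 2: t = (1/0.259 - 1/1.14)/0.038
Step 3: t = (3.861 - 0.8772)/0.038
Step 4: t = 2.984/0.038 = 78.52 min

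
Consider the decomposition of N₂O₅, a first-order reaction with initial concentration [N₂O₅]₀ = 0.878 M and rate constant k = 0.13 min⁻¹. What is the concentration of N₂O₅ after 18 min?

0.08458 M

Step 1: For a first-order reaction: [N₂O₅] = [N₂O₅]₀ × e^(-kt)
Step 2: [N₂O₅] = 0.878 × e^(-0.13 × 18)
Step 3: [N₂O₅] = 0.878 × e^(-2.34)
Step 4: [N₂O₅] = 0.878 × 0.0963276 = 0.08458 M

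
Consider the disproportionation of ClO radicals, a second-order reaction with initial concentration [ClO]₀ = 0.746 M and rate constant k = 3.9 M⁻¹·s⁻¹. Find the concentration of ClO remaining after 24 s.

0.01053 M

Step 1: For a second-order reaction: 1/[ClO] = 1/[ClO]₀ + kt
Step 2: 1/[ClO] = 1/0.746 + 3.9 × 24
Step 3: 1/[ClO] = 1.34 + 93.6 = 94.94
Step 4: [ClO] = 1/94.94 = 0.01053 M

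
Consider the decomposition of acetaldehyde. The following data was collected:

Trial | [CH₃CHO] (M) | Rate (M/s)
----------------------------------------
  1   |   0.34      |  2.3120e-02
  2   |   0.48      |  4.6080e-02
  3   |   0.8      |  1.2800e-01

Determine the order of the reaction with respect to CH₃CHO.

second order (2)

Step 1: Compare trials to find order n where rate₂/rate₁ = ([CH₃CHO]₂/[CH₃CHO]₁)^n
Step 2: rate₂/rate₁ = 4.6080e-02/2.3120e-02 = 1.993
Step 3: [CH₃CHO]₂/[CH₃CHO]₁ = 0.48/0.34 = 1.412
Step 4: n = ln(1.993)/ln(1.412) = 2.00 ≈ 2
Step 5: The reaction is second order in CH₃CHO.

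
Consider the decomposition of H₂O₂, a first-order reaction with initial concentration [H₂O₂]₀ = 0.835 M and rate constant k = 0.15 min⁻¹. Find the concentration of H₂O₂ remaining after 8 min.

0.2515 M

Step 1: For a first-order reaction: [H₂O₂] = [H₂O₂]₀ × e^(-kt)
Step 2: [H₂O₂] = 0.835 × e^(-0.15 × 8)
Step 3: [H₂O₂] = 0.835 × e^(-1.2)
Step 4: [H₂O₂] = 0.835 × 0.301194 = 0.2515 M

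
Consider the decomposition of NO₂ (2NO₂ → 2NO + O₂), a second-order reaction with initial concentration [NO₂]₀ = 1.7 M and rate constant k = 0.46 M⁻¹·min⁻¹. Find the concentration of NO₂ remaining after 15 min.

0.1335 M

Step 1: For a second-order reaction: 1/[NO₂] = 1/[NO₂]₀ + kt
Step 2: 1/[NO₂] = 1/1.7 + 0.46 × 15
Step 3: 1/[NO₂] = 0.5882 + 6.9 = 7.488
Step 4: [NO₂] = 1/7.488 = 0.1335 M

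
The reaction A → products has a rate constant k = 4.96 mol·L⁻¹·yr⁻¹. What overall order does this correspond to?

zeroth order (0)

Step 1: The units of k for an nth-order reaction are (concentration)^(1-n)·(time)⁻¹.
Step 2: Here k has units mol·L⁻¹·yr⁻¹, so the concentration exponent is 1.
Step 3: 1 - n = 1 ⇒ n = 0. The reaction is zeroth order.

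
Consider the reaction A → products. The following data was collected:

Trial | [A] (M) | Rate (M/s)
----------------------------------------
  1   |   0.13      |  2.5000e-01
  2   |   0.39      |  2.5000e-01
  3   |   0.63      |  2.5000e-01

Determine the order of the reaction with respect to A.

zeroth order (0)

Step 1: Compare trials - when concentration changes, rate stays constant.
Step 2: rate₂/rate₁ = 2.5000e-01/2.5000e-01 = 1
Step 3: [A]₂/[A]₁ = 0.39/0.13 = 3
Step 4: Since rate ratio ≈ (conc ratio)^0, the reaction is zeroth order.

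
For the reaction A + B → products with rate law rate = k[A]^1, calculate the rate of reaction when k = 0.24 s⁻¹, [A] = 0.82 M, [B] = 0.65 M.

0.1968 M/s

Step 1: The rate law is rate = k[A]^1
Step 2: Note that the rate does not depend on [B] (zero order in B).
Step 3: rate = 0.24 × (0.82)^1 = 0.1968 M/s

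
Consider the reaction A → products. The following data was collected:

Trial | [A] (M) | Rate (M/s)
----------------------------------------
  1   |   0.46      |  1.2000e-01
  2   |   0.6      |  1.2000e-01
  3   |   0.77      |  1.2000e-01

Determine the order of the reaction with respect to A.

zeroth order (0)

Step 1: Compare trials - when concentration changes, rate stays constant.
Step 2: rate₂/rate₁ = 1.2000e-01/1.2000e-01 = 1
Step 3: [A]₂/[A]₁ = 0.6/0.46 = 1.304
Step 4: Since rate ratio ≈ (conc ratio)^0, the reaction is zeroth order.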